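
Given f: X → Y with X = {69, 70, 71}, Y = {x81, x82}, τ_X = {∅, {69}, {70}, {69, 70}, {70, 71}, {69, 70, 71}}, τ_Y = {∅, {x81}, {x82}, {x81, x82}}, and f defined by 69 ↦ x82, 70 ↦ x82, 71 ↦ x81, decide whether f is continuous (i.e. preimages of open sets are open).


f is NOT continuous.

Compute f^{-1}(U) for each U ∈ τ_Y:
  U = ∅: f^{-1}(U) = ∅ ∈ τ_X ✓.
  U = {x81}: f^{-1}(U) = {71} ∉ τ_X ✗.
  U = {x82}: f^{-1}(U) = {69, 70} ∈ τ_X ✓.
  U = {x81, x82}: f^{-1}(U) = {69, 70, 71} ∈ τ_X ✓.
Found U = {x81} with f^{-1}(U) = {71} not in τ_X. Therefore f is NOT continuous.


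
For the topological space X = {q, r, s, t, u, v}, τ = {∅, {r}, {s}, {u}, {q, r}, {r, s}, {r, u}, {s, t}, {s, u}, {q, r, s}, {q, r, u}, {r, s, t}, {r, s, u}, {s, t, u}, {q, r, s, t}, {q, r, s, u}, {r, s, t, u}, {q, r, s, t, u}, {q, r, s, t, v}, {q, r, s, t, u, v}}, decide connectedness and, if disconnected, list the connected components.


(X, τ) is disconnected; components = [{u}, {q, r, s, t, v}].

Find clopen sets (U ∈ τ with X ∖ U ∈ τ):
  U = ∅, X ∖ U = {q, r, s, t, u, v} — both open, so U is clopen.
  U = {u}, X ∖ U = {q, r, s, t, v} — both open, so U is clopen.
  U = {q, r, s, t, v}, X ∖ U = {u} — both open, so U is clopen.
  U = {q, r, s, t, u, v}, X ∖ U = ∅ — both open, so U is clopen.
Nontrivial clopen(s) exist: e.g. {u}. So (X, τ) is disconnected.
Compute connected components by grouping points that agree on all clopens:
  component: {u}
  component: {q, r, s, t, v}


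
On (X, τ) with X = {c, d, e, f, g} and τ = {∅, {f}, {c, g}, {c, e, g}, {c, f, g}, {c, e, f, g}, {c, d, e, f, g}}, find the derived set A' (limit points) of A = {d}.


A' = ∅

For each x ∈ X, list the open sets U ∈ τ with x ∈ U, then check whether U ∩ (A ∖ {x}) ≠ ∅ for every such U.
  x = c: open {c, g} ∋ x has {c, g} ∩ (A ∖ {c}) = ∅, so x is NOT a limit point.
  x = d: open {c, d, e, f, g} ∋ x has {c, d, e, f, g} ∩ (A ∖ {d}) = ∅, so x is NOT a limit point.
  x = e: open {c, e, g} ∋ x has {c, e, g} ∩ (A ∖ {e}) = ∅, so x is NOT a limit point.
  x = f: open {f} ∋ x has {f} ∩ (A ∖ {f}) = ∅, so x is NOT a limit point.
  x = g: open {c, g} ∋ x has {c, g} ∩ (A ∖ {g}) = ∅, so x is NOT a limit point.
Collecting: A' = ∅.


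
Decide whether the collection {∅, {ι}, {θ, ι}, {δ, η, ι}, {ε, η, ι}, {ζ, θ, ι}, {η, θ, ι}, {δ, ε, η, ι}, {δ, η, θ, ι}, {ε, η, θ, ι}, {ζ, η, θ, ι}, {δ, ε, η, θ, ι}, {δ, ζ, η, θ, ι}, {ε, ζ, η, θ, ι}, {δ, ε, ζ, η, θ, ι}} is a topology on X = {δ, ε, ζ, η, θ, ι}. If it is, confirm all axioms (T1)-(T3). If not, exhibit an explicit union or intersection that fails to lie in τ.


τ is NOT a topology on X.

Axiom (T1): ∅ ∈ τ? Yes; X ∈ τ? Yes.
Axiom (T2/T3): check pairwise unions and intersections of members of τ.
Counterexample for (T3): {δ, η, ι} ∩ {ε, η, ι} = {η, ι} ∉ τ. Therefore τ is NOT a topology.


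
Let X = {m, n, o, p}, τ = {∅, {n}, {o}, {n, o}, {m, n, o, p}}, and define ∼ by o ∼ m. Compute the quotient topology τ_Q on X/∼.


X/∼ = {[m=o], [n], [p]}; |τ_Q| = 3.

Equivalence classes: [m=o], [n], [p].
Quotient map π: X → X/∼ sends m ↦ [m=o], n ↦ [n], o ↦ [m=o], p ↦ [p].
For each subset V ⊆ X/∼, compute π^{-1}(V) ⊆ X and check whether π^{-1}(V) ∈ τ. V is open in τ_Q iff π^{-1}(V) ∈ τ.
  V = {}: π^{-1}(V) = ∅ ∈ τ ✓.
  V = {[m=o]}: π^{-1}(V) = {m, o} ∉ τ ✗.
  V = {[n]}: π^{-1}(V) = {n} ∈ τ ✓.
  V = {[m=o], [n]}: π^{-1}(V) = {m, n, o} ∉ τ ✗.
  V = {[p]}: π^{-1}(V) = {p} ∉ τ ✗.
  V = {[m=o], [p]}: π^{-1}(V) = {m, o, p} ∉ τ ✗.
  V = {[n], [p]}: π^{-1}(V) = {n, p} ∉ τ ✗.
  V = {[m=o], [n], [p]}: π^{-1}(V) = {m, n, o, p} ∈ τ ✓.
Open sets in the quotient: τ_Q = {{}, {[n]}, {[m=o], [n], [p]}} (3 elements).


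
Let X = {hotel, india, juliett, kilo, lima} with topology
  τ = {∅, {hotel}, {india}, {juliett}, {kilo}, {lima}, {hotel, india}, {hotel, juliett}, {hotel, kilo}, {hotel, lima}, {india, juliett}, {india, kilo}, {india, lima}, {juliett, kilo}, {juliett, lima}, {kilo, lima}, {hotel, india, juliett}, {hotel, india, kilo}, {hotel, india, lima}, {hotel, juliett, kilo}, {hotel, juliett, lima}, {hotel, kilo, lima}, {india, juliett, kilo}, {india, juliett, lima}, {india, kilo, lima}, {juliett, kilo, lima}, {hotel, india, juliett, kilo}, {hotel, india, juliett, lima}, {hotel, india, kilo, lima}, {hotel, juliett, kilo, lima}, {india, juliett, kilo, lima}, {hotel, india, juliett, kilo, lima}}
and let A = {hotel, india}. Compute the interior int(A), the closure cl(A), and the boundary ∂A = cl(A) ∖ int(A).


int(A) = {hotel, india}, cl(A) = {hotel, india}, ∂A = ∅.

Closed sets in (X, τ) are complements of opens:
  closed(X, τ) = {∅, {hotel}, {india}, {juliett}, {kilo}, {lima}, {hotel, india}, {hotel, juliett}, {hotel, kilo}, {hotel, lima}, {india, juliett}, {india, kilo}, {india, lima}, {juliett, kilo}, {juliett, lima}, {kilo, lima}, {hotel, india, juliett}, {hotel, india, kilo}, {hotel, india, lima}, {hotel, juliett, kilo}, {hotel, juliett, lima}, {hotel, kilo, lima}, {india, juliett, kilo}, {india, juliett, lima}, {india, kilo, lima}, {juliett, kilo, lima}, {hotel, india, juliett, kilo}, {hotel, india, juliett, lima}, {hotel, india, kilo, lima}, {hotel, juliett, kilo, lima}, {india, juliett, kilo, lima}, {hotel, india, juliett, kilo, lima}}.
int(A) = ⋃ {U ∈ τ : U ⊆ A}. Opens contained in A: ∅, {hotel}, {india}, {hotel, india}.
Taking the union of these: int(A) = {hotel, india}.
cl(A) = ⋂ {C closed : A ⊆ C}. Closed sets containing A: {hotel, india}, {hotel, india, juliett}, {hotel, india, kilo}, {hotel, india, lima}, {hotel, india, juliett, kilo}, {hotel, india, juliett, lima}, {hotel, india, kilo, lima}, {hotel, india, juliett, kilo, lima}.
Intersecting these: cl(A) = {hotel, india}.
∂A = cl(A) ∖ int(A) = {hotel, india} ∖ {hotel, india} = ∅.


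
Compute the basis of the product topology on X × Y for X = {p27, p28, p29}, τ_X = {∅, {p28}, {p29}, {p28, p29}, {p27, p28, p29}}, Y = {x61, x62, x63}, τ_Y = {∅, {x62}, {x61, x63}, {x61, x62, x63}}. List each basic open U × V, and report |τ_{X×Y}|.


Basis B = {∅ × ∅, {p28} × {x62}, {p29} × {x62}, {p28} × {x61, x63}, {p28, p29} × {x62}, {p29} × {x61, x63}, {p27, p28, p29} × {x62}, {p28} × {x61, x62, x63}, {p29} × {x61, x62, x63}, {p28, p29} × {x61, x63}, {p27, p28, p29} × {x61, x63}, {p28, p29} × {x61, x62, x63}, {p27, p28, p29} × {x61, x62, x63}}; |τ_{X×Y}| = 25.

Enumerate products U × V with U ∈ τ_X, V ∈ τ_Y (deduplicated):
  ∅ × ∅ = {} (∅)
  {p28} × {x62} = {(p28,x62)}
  {p29} × {x62} = {(p29,x62)}
  {p28} × {x61, x63} = {(p28,x61), (p28,x63)}
  {p28, p29} × {x62} = {(p28,x62), (p29,x62)}
  {p29} × {x61, x63} = {(p29,x61), (p29,x63)}
  {p27, p28, p29} × {x62} = {(p27,x62), (p28,x62), (p29,x62)}
  {p28} × {x61, x62, x63} = {(p28,x61), (p28,x62), (p28,x63)}
  {p29} × {x61, x62, x63} = {(p29,x61), (p29,x62), (p29,x63)}
  {p28, p29} × {x61, x63} = {(p28,x61), (p28,x63), (p29,x61), (p29,x63)}
  {p27, p28, p29} × {x61, x63} = {(p27,x61), (p27,x63), (p28,x61), (p28,x63), (p29,x61), (p29,x63)}
  {p28, p29} × {x61, x62, x63} = {(p28,x61), (p28,x62), (p28,x63), (p29,x61), (p29,x62), (p29,x63)}
  {p27, p28, p29} × {x61, x62, x63} = {(p27,x61), (p27,x62), (p27,x63), (p28,x61), (p28,x62), (p28,x63), (p29,x61), (p29,x62), (p29,x63)}
These 13 distinct sets form the basis B.
Close under arbitrary unions to get τ_{X×Y}; counting gives |τ_{X×Y}| = 25.


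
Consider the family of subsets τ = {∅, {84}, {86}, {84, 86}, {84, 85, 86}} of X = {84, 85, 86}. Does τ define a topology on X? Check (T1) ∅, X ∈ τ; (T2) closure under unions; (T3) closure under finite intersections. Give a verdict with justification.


τ IS a topology on X.

Axiom (T1): ∅ ∈ τ? Yes; X ∈ τ? Yes.
Axiom (T2/T3): check pairwise unions and intersections of members of τ.
All pairwise intersections and unions checked — each lies in τ. Therefore τ satisfies (T1), (T2), (T3): it IS a topology on X.


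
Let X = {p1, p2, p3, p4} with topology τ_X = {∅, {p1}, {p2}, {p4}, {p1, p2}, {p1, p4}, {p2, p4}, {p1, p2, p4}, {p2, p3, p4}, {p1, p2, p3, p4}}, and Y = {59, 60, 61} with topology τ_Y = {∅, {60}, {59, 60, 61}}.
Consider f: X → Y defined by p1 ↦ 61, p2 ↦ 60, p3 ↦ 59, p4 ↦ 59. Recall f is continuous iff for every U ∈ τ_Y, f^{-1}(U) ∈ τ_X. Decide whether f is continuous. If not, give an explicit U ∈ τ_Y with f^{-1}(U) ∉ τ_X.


f IS continuous.

Compute f^{-1}(U) for each U ∈ τ_Y:
  U = ∅: f^{-1}(U) = ∅ ∈ τ_X ✓.
  U = {60}: f^{-1}(U) = {p2} ∈ τ_X ✓.
  U = {59, 60, 61}: f^{-1}(U) = {p1, p2, p3, p4} ∈ τ_X ✓.
Every preimage lies in τ_X, so f IS continuous.


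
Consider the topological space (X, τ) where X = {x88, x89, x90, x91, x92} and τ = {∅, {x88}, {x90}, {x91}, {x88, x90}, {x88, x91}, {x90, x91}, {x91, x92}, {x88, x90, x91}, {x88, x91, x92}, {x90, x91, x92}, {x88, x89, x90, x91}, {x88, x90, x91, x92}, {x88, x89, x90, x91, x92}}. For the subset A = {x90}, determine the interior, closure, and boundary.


int(A) = {x90}, cl(A) = {x89, x90}, ∂A = {x89}.

Closed sets in (X, τ) are complements of opens:
  closed(X, τ) = {∅, {x89}, {x92}, {x88, x89}, {x89, x90}, {x89, x92}, {x88, x89, x90}, {x88, x89, x92}, {x89, x90, x92}, {x89, x91, x92}, {x88, x89, x90, x92}, {x88, x89, x91, x92}, {x89, x90, x91, x92}, {x88, x89, x90, x91, x92}}.
int(A) = ⋃ {U ∈ τ : U ⊆ A}. Opens contained in A: ∅, {x90}.
Taking the union of these: int(A) = {x90}.
cl(A) = ⋂ {C closed : A ⊆ C}. Closed sets containing A: {x89, x90}, {x88, x89, x90}, {x89, x90, x92}, {x88, x89, x90, x92}, {x89, x90, x91, x92}, {x88, x89, x90, x91, x92}.
Intersecting these: cl(A) = {x89, x90}.
∂A = cl(A) ∖ int(A) = {x89, x90} ∖ {x90} = {x89}.


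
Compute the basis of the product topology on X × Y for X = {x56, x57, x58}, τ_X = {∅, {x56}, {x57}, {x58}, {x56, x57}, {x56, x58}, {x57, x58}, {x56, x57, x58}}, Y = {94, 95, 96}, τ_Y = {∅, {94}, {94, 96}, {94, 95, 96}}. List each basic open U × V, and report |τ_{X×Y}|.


Basis B = {∅ × ∅, {x56} × {94}, {x57} × {94}, {x58} × {94}, {x56} × {94, 96}, {x56, x57} × {94}, {x56, x58} × {94}, {x57} × {94, 96}, {x57, x58} × {94}, {x58} × {94, 96}, {x56} × {94, 95, 96}, {x56, x57, x58} × {94}, {x57} × {94, 95, 96}, {x58} × {94, 95, 96}, {x56, x57} × {94, 96}, {x56, x58} × {94, 96}, {x57, x58} × {94, 96}, {x56, x57} × {94, 95, 96}, {x56, x58} × {94, 95, 96}, {x56, x57, x58} × {94, 96}, {x57, x58} × {94, 95, 96}, {x56, x57, x58} × {94, 95, 96}}; |τ_{X×Y}| = 64.

Enumerate products U × V with U ∈ τ_X, V ∈ τ_Y (deduplicated):
  ∅ × ∅ = {} (∅)
  {x56} × {94} = {(x56,94)}
  {x57} × {94} = {(x57,94)}
  {x58} × {94} = {(x58,94)}
  {x56} × {94, 96} = {(x56,94), (x56,96)}
  {x56, x57} × {94} = {(x56,94), (x57,94)}
  {x56, x58} × {94} = {(x56,94), (x58,94)}
  {x57} × {94, 96} = {(x57,94), (x57,96)}
  {x57, x58} × {94} = {(x57,94), (x58,94)}
  {x58} × {94, 96} = {(x58,94), (x58,96)}
  {x56} × {94, 95, 96} = {(x56,94), (x56,95), (x56,96)}
  {x56, x57, x58} × {94} = {(x56,94), (x57,94), (x58,94)}
  {x57} × {94, 95, 96} = {(x57,94), (x57,95), (x57,96)}
  {x58} × {94, 95, 96} = {(x58,94), (x58,95), (x58,96)}
  {x56, x57} × {94, 96} = {(x56,94), (x56,96), (x57,94), (x57,96)}
  {x56, x58} × {94, 96} = {(x56,94), (x56,96), (x58,94), (x58,96)}
  {x57, x58} × {94, 96} = {(x57,94), (x57,96), (x58,94), (x58,96)}
  {x56, x57} × {94, 95, 96} = {(x56,94), (x56,95), (x56,96), (x57,94), (x57,95), (x57,96)}
  {x56, x58} × {94, 95, 96} = {(x56,94), (x56,95), (x56,96), (x58,94), (x58,95), (x58,96)}
  {x56, x57, x58} × {94, 96} = {(x56,94), (x56,96), (x57,94), (x57,96), (x58,94), (x58,96)}
  {x57, x58} × {94, 95, 96} = {(x57,94), (x57,95), (x57,96), (x58,94), (x58,95), (x58,96)}
  {x56, x57, x58} × {94, 95, 96} = {(x56,94), (x56,95), (x56,96), (x57,94), (x57,95), (x57,96), (x58,94), (x58,95), (x58,96)}
These 22 distinct sets form the basis B.
Close under arbitrary unions to get τ_{X×Y}; counting gives |τ_{X×Y}| = 64.


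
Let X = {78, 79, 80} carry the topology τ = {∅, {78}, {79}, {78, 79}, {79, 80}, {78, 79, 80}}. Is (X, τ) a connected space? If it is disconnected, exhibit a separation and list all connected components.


(X, τ) is disconnected; components = [{78}, {79, 80}].

Find clopen sets (U ∈ τ with X ∖ U ∈ τ):
  U = ∅, X ∖ U = {78, 79, 80} — both open, so U is clopen.
  U = {78}, X ∖ U = {79, 80} — both open, so U is clopen.
  U = {79, 80}, X ∖ U = {78} — both open, so U is clopen.
  U = {78, 79, 80}, X ∖ U = ∅ — both open, so U is clopen.
Nontrivial clopen(s) exist: e.g. {79, 80}. So (X, τ) is disconnected.
Compute connected components by grouping points that agree on all clopens:
  component: {78}
  component: {79, 80}


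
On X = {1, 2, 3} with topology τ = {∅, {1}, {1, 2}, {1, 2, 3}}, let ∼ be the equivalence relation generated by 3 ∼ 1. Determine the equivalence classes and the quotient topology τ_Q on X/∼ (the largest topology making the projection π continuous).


X/∼ = {[1=3], [2]}; |τ_Q| = 2.

Equivalence classes: [1=3], [2].
Quotient map π: X → X/∼ sends 1 ↦ [1=3], 2 ↦ [2], 3 ↦ [1=3].
For each subset V ⊆ X/∼, compute π^{-1}(V) ⊆ X and check whether π^{-1}(V) ∈ τ. V is open in τ_Q iff π^{-1}(V) ∈ τ.
  V = {}: π^{-1}(V) = ∅ ∈ τ ✓.
  V = {[1=3]}: π^{-1}(V) = {1, 3} ∉ τ ✗.
  V = {[2]}: π^{-1}(V) = {2} ∉ τ ✗.
  V = {[1=3], [2]}: π^{-1}(V) = {1, 2, 3} ∈ τ ✓.
Open sets in the quotient: τ_Q = {{}, {[1=3], [2]}} (2 elements).


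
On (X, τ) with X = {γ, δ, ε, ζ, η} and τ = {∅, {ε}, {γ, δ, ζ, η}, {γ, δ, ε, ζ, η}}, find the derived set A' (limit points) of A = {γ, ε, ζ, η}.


A' = {γ, δ, ζ, η}

For each x ∈ X, list the open sets U ∈ τ with x ∈ U, then check whether U ∩ (A ∖ {x}) ≠ ∅ for every such U.
  x = γ: opens ∋ x are {γ, δ, ζ, η}, {γ, δ, ε, ζ, η}; each meets A ∖ {γ}, so x IS a limit point.
  x = δ: opens ∋ x are {γ, δ, ζ, η}, {γ, δ, ε, ζ, η}; each meets A ∖ {δ}, so x IS a limit point.
  x = ε: open {ε} ∋ x has {ε} ∩ (A ∖ {ε}) = ∅, so x is NOT a limit point.
  x = ζ: opens ∋ x are {γ, δ, ζ, η}, {γ, δ, ε, ζ, η}; each meets A ∖ {ζ}, so x IS a limit point.
  x = η: opens ∋ x are {γ, δ, ζ, η}, {γ, δ, ε, ζ, η}; each meets A ∖ {η}, so x IS a limit point.
Collecting: A' = {γ, δ, ζ, η}.


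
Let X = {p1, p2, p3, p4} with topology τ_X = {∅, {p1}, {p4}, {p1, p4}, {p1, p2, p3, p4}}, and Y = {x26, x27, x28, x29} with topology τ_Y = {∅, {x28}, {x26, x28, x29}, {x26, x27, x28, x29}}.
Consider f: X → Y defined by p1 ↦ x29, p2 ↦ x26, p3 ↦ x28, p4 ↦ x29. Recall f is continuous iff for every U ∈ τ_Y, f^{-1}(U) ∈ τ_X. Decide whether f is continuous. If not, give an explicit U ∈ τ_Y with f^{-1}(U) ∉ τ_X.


f is NOT continuous.

Compute f^{-1}(U) for each U ∈ τ_Y:
  U = ∅: f^{-1}(U) = ∅ ∈ τ_X ✓.
  U = {x28}: f^{-1}(U) = {p3} ∉ τ_X ✗.
  U = {x26, x28, x29}: f^{-1}(U) = {p1, p2, p3, p4} ∈ τ_X ✓.
  U = {x26, x27, x28, x29}: f^{-1}(U) = {p1, p2, p3, p4} ∈ τ_X ✓.
Found U = {x28} with f^{-1}(U) = {p3} not in τ_X. Therefore f is NOT continuous.


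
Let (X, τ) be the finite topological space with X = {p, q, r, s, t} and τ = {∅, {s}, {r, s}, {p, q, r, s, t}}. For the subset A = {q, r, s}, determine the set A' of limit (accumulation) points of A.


A' = {p, q, r, t}

For each x ∈ X, list the open sets U ∈ τ with x ∈ U, then check whether U ∩ (A ∖ {x}) ≠ ∅ for every such U.
  x = p: opens ∋ x are {p, q, r, s, t}; each meets A ∖ {p}, so x IS a limit point.
  x = q: opens ∋ x are {p, q, r, s, t}; each meets A ∖ {q}, so x IS a limit point.
  x = r: opens ∋ x are {r, s}, {p, q, r, s, t}; each meets A ∖ {r}, so x IS a limit point.
  x = s: open {s} ∋ x has {s} ∩ (A ∖ {s}) = ∅, so x is NOT a limit point.
  x = t: opens ∋ x are {p, q, r, s, t}; each meets A ∖ {t}, so x IS a limit point.
Collecting: A' = {p, q, r, t}.


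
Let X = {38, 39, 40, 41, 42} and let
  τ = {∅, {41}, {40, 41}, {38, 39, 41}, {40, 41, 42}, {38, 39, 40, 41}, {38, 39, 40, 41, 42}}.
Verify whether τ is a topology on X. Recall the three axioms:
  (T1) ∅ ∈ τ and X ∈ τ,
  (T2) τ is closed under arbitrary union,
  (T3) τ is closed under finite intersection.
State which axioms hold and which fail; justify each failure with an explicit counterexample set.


τ IS a topology on X.

Axiom (T1): ∅ ∈ τ? Yes; X ∈ τ? Yes.
Axiom (T2/T3): check pairwise unions and intersections of members of τ.
All pairwise intersections and unions checked — each lies in τ. Therefore τ satisfies (T1), (T2), (T3): it IS a topology on X.


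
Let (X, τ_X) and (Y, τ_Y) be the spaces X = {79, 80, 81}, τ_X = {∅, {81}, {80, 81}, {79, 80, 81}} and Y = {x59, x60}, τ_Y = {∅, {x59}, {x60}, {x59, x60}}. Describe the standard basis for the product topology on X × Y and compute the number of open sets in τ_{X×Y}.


Basis B = {∅ × ∅, {81} × {x59}, {81} × {x60}, {80, 81} × {x59}, {80, 81} × {x60}, {81} × {x59, x60}, {79, 80, 81} × {x59}, {79, 80, 81} × {x60}, {80, 81} × {x59, x60}, {79, 80, 81} × {x59, x60}}; |τ_{X×Y}| = 16.

Enumerate products U × V with U ∈ τ_X, V ∈ τ_Y (deduplicated):
  ∅ × ∅ = {} (∅)
  {81} × {x59} = {(81,x59)}
  {81} × {x60} = {(81,x60)}
  {80, 81} × {x59} = {(80,x59), (81,x59)}
  {80, 81} × {x60} = {(80,x60), (81,x60)}
  {81} × {x59, x60} = {(81,x59), (81,x60)}
  {79, 80, 81} × {x59} = {(79,x59), (80,x59), (81,x59)}
  {79, 80, 81} × {x60} = {(79,x60), (80,x60), (81,x60)}
  {80, 81} × {x59, x60} = {(80,x59), (80,x60), (81,x59), (81,x60)}
  {79, 80, 81} × {x59, x60} = {(79,x59), (79,x60), (80,x59), (80,x60), (81,x59), (81,x60)}
These 10 distinct sets form the basis B.
Close under arbitrary unions to get τ_{X×Y}; counting gives |τ_{X×Y}| = 16.


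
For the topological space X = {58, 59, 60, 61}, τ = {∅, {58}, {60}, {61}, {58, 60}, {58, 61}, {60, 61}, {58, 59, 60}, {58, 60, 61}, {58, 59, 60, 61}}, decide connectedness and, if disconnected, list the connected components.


(X, τ) is disconnected; components = [{61}, {58, 59, 60}].

Find clopen sets (U ∈ τ with X ∖ U ∈ τ):
  U = ∅, X ∖ U = {58, 59, 60, 61} — both open, so U is clopen.
  U = {61}, X ∖ U = {58, 59, 60} — both open, so U is clopen.
  U = {58, 59, 60}, X ∖ U = {61} — both open, so U is clopen.
  U = {58, 59, 60, 61}, X ∖ U = ∅ — both open, so U is clopen.
Nontrivial clopen(s) exist: e.g. {58, 59, 60}. So (X, τ) is disconnected.
Compute connected components by grouping points that agree on all clopens:
  component: {61}
  component: {58, 59, 60}


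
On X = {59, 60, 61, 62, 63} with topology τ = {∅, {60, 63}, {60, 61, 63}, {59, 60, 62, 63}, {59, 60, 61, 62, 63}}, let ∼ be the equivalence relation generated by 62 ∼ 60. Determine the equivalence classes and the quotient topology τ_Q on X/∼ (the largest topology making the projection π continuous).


X/∼ = {[59], [60=62], [61], [63]}; |τ_Q| = 3.

Equivalence classes: [59], [60=62], [61], [63].
Quotient map π: X → X/∼ sends 59 ↦ [59], 60 ↦ [60=62], 61 ↦ [61], 62 ↦ [60=62], 63 ↦ [63].
For each subset V ⊆ X/∼, compute π^{-1}(V) ⊆ X and check whether π^{-1}(V) ∈ τ. V is open in τ_Q iff π^{-1}(V) ∈ τ.
  V = {}: π^{-1}(V) = ∅ ∈ τ ✓.
  V = {[59]}: π^{-1}(V) = {59} ∉ τ ✗.
  V = {[60=62]}: π^{-1}(V) = {60, 62} ∉ τ ✗.
  V = {[59], [60=62]}: π^{-1}(V) = {59, 60, 62} ∉ τ ✗.
  V = {[61]}: π^{-1}(V) = {61} ∉ τ ✗.
  V = {[59], [61]}: π^{-1}(V) = {59, 61} ∉ τ ✗.
  V = {[60=62], [61]}: π^{-1}(V) = {60, 61, 62} ∉ τ ✗.
  V = {[59], [60=62], [61]}: π^{-1}(V) = {59, 60, 61, 62} ∉ τ ✗.
  V = {[63]}: π^{-1}(V) = {63} ∉ τ ✗.
  V = {[59], [63]}: π^{-1}(V) = {59, 63} ∉ τ ✗.
  V = {[60=62], [63]}: π^{-1}(V) = {60, 62, 63} ∉ τ ✗.
  V = {[59], [60=62], [63]}: π^{-1}(V) = {59, 60, 62, 63} ∈ τ ✓.
  V = {[61], [63]}: π^{-1}(V) = {61, 63} ∉ τ ✗.
  V = {[59], [61], [63]}: π^{-1}(V) = {59, 61, 63} ∉ τ ✗.
  V = {[60=62], [61], [63]}: π^{-1}(V) = {60, 61, 62, 63} ∉ τ ✗.
  V = {[59], [60=62], [61], [63]}: π^{-1}(V) = {59, 60, 61, 62, 63} ∈ τ ✓.
Open sets in the quotient: τ_Q = {{}, {[59], [60=62], [63]}, {[59], [60=62], [61], [63]}} (3 elements).


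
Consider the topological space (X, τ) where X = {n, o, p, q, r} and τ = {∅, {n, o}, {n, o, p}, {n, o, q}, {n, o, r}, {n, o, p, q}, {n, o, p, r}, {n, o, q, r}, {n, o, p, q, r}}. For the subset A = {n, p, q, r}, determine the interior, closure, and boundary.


int(A) = ∅, cl(A) = {n, o, p, q, r}, ∂A = {n, o, p, q, r}.

Closed sets in (X, τ) are complements of opens:
  closed(X, τ) = {∅, {p}, {q}, {r}, {p, q}, {p, r}, {q, r}, {p, q, r}, {n, o, p, q, r}}.
int(A) = ⋃ {U ∈ τ : U ⊆ A}. Opens contained in A: ∅.
Taking the union of these: int(A) = ∅.
cl(A) = ⋂ {C closed : A ⊆ C}. Closed sets containing A: {n, o, p, q, r}.
Intersecting these: cl(A) = {n, o, p, q, r}.
∂A = cl(A) ∖ int(A) = {n, o, p, q, r} ∖ ∅ = {n, o, p, q, r}.


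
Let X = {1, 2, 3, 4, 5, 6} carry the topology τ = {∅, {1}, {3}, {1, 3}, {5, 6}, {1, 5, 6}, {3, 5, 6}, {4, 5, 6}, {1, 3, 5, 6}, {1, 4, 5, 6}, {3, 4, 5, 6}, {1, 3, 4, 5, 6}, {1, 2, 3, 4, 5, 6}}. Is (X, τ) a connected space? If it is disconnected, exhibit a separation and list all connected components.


(X, τ) is connected.

Find clopen sets (U ∈ τ with X ∖ U ∈ τ):
  U = ∅, X ∖ U = {1, 2, 3, 4, 5, 6} — both open, so U is clopen.
  U = {1, 2, 3, 4, 5, 6}, X ∖ U = ∅ — both open, so U is clopen.
Only trivial clopens (∅ and X) exist, so (X, τ) is connected.
Compute connected components by grouping points that agree on all clopens:
  component: {1, 2, 3, 4, 5, 6}


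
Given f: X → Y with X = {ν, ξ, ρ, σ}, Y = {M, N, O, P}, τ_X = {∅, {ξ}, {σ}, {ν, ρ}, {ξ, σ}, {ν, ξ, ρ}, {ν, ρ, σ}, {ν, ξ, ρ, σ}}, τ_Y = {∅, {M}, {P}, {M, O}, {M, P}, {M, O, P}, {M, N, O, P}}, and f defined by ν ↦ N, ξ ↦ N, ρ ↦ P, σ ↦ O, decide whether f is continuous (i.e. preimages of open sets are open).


f is NOT continuous.

Compute f^{-1}(U) for each U ∈ τ_Y:
  U = ∅: f^{-1}(U) = ∅ ∈ τ_X ✓.
  U = {M}: f^{-1}(U) = ∅ ∈ τ_X ✓.
  U = {P}: f^{-1}(U) = {ρ} ∉ τ_X ✗.
  U = {M, O}: f^{-1}(U) = {σ} ∈ τ_X ✓.
  U = {M, P}: f^{-1}(U) = {ρ} ∉ τ_X ✗.
  U = {M, O, P}: f^{-1}(U) = {ρ, σ} ∉ τ_X ✗.
  U = {M, N, O, P}: f^{-1}(U) = {ν, ξ, ρ, σ} ∈ τ_X ✓.
Found U = {P} with f^{-1}(U) = {ρ} not in τ_X. Therefore f is NOT continuous.


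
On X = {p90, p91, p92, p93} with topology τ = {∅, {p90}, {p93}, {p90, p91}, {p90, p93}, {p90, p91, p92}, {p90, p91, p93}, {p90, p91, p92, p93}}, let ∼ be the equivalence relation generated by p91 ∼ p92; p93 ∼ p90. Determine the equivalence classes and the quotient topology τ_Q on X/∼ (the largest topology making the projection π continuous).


X/∼ = {[p90=p93], [p91=p92]}; |τ_Q| = 3.

Equivalence classes: [p90=p93], [p91=p92].
Quotient map π: X → X/∼ sends p90 ↦ [p90=p93], p91 ↦ [p91=p92], p92 ↦ [p91=p92], p93 ↦ [p90=p93].
For each subset V ⊆ X/∼, compute π^{-1}(V) ⊆ X and check whether π^{-1}(V) ∈ τ. V is open in τ_Q iff π^{-1}(V) ∈ τ.
  V = {}: π^{-1}(V) = ∅ ∈ τ ✓.
  V = {[p90=p93]}: π^{-1}(V) = {p90, p93} ∈ τ ✓.
  V = {[p91=p92]}: π^{-1}(V) = {p91, p92} ∉ τ ✗.
  V = {[p90=p93], [p91=p92]}: π^{-1}(V) = {p90, p91, p92, p93} ∈ τ ✓.
Open sets in the quotient: τ_Q = {{}, {[p90=p93]}, {[p90=p93], [p91=p92]}} (3 elements).


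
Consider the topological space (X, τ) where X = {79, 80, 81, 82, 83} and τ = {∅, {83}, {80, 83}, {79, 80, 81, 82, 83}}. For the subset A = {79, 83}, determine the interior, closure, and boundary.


int(A) = {83}, cl(A) = {79, 80, 81, 82, 83}, ∂A = {79, 80, 81, 82}.

Closed sets in (X, τ) are complements of opens:
  closed(X, τ) = {∅, {79, 81, 82}, {79, 80, 81, 82}, {79, 80, 81, 82, 83}}.
int(A) = ⋃ {U ∈ τ : U ⊆ A}. Opens contained in A: ∅, {83}.
Taking the union of these: int(A) = {83}.
cl(A) = ⋂ {C closed : A ⊆ C}. Closed sets containing A: {79, 80, 81, 82, 83}.
Intersecting these: cl(A) = {79, 80, 81, 82, 83}.
∂A = cl(A) ∖ int(A) = {79, 80, 81, 82, 83} ∖ {83} = {79, 80, 81, 82}.


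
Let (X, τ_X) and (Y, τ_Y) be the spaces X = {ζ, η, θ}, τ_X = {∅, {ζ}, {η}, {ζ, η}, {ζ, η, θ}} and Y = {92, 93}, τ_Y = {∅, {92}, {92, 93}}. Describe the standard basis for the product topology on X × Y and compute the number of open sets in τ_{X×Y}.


Basis B = {∅ × ∅, {ζ} × {92}, {η} × {92}, {ζ} × {92, 93}, {ζ, η} × {92}, {η} × {92, 93}, {ζ, η, θ} × {92}, {ζ, η} × {92, 93}, {ζ, η, θ} × {92, 93}}; |τ_{X×Y}| = 14.

Enumerate products U × V with U ∈ τ_X, V ∈ τ_Y (deduplicated):
  ∅ × ∅ = {} (∅)
  {ζ} × {92} = {(ζ,92)}
  {η} × {92} = {(η,92)}
  {ζ} × {92, 93} = {(ζ,92), (ζ,93)}
  {ζ, η} × {92} = {(ζ,92), (η,92)}
  {η} × {92, 93} = {(η,92), (η,93)}
  {ζ, η, θ} × {92} = {(ζ,92), (η,92), (θ,92)}
  {ζ, η} × {92, 93} = {(ζ,92), (ζ,93), (η,92), (η,93)}
  {ζ, η, θ} × {92, 93} = {(ζ,92), (ζ,93), (η,92), (η,93), (θ,92), (θ,93)}
These 9 distinct sets form the basis B.
Close under arbitrary unions to get τ_{X×Y}; counting gives |τ_{X×Y}| = 14.


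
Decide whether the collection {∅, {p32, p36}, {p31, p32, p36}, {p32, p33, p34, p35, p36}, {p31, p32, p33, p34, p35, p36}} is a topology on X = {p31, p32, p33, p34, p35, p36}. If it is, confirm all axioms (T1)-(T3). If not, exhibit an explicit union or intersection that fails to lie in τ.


τ IS a topology on X.

Axiom (T1): ∅ ∈ τ? Yes; X ∈ τ? Yes.
Axiom (T2/T3): check pairwise unions and intersections of members of τ.
All pairwise intersections and unions checked — each lies in τ. Therefore τ satisfies (T1), (T2), (T3): it IS a topology on X.


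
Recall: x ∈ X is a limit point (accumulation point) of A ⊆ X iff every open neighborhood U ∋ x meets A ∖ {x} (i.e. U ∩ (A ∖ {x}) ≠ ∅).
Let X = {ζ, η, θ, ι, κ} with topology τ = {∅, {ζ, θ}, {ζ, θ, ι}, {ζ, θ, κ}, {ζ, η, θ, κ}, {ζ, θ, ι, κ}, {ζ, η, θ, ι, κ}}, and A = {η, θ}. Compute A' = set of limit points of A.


A' = {ζ, η, ι, κ}

For each x ∈ X, list the open sets U ∈ τ with x ∈ U, then check whether U ∩ (A ∖ {x}) ≠ ∅ for every such U.
  x = ζ: opens ∋ x are {ζ, θ}, {ζ, θ, ι}, {ζ, θ, κ}, {ζ, η, θ, κ}, {ζ, θ, ι, κ}, {ζ, η, θ, ι, κ}; each meets A ∖ {ζ}, so x IS a limit point.
  x = η: opens ∋ x are {ζ, η, θ, κ}, {ζ, η, θ, ι, κ}; each meets A ∖ {η}, so x IS a limit point.
  x = θ: open {ζ, θ} ∋ x has {ζ, θ} ∩ (A ∖ {θ}) = ∅, so x is NOT a limit point.
  x = ι: opens ∋ x are {ζ, θ, ι}, {ζ, θ, ι, κ}, {ζ, η, θ, ι, κ}; each meets A ∖ {ι}, so x IS a limit point.
  x = κ: opens ∋ x are {ζ, θ, κ}, {ζ, η, θ, κ}, {ζ, θ, ι, κ}, {ζ, η, θ, ι, κ}; each meets A ∖ {κ}, so x IS a limit point.
Collecting: A' = {ζ, η, ι, κ}.


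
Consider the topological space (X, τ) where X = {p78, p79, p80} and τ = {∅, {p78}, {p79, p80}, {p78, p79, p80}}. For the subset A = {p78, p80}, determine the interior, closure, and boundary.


int(A) = {p78}, cl(A) = {p78, p79, p80}, ∂A = {p79, p80}.

Closed sets in (X, τ) are complements of opens:
  closed(X, τ) = {∅, {p78}, {p79, p80}, {p78, p79, p80}}.
int(A) = ⋃ {U ∈ τ : U ⊆ A}. Opens contained in A: ∅, {p78}.
Taking the union of these: int(A) = {p78}.
cl(A) = ⋂ {C closed : A ⊆ C}. Closed sets containing A: {p78, p79, p80}.
Intersecting these: cl(A) = {p78, p79, p80}.
∂A = cl(A) ∖ int(A) = {p78, p79, p80} ∖ {p78} = {p79, p80}.


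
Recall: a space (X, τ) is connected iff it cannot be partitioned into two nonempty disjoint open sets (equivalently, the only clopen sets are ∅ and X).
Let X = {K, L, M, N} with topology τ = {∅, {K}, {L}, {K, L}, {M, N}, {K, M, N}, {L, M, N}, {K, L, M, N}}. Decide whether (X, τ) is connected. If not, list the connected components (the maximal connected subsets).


(X, τ) is disconnected; components = [{K}, {L}, {M, N}].

Find clopen sets (U ∈ τ with X ∖ U ∈ τ):
  U = ∅, X ∖ U = {K, L, M, N} — both open, so U is clopen.
  U = {K}, X ∖ U = {L, M, N} — both open, so U is clopen.
  U = {L}, X ∖ U = {K, M, N} — both open, so U is clopen.
  U = {K, L}, X ∖ U = {M, N} — both open, so U is clopen.
  U = {M, N}, X ∖ U = {K, L} — both open, so U is clopen.
  U = {K, M, N}, X ∖ U = {L} — both open, so U is clopen.
  U = {L, M, N}, X ∖ U = {K} — both open, so U is clopen.
  U = {K, L, M, N}, X ∖ U = ∅ — both open, so U is clopen.
Nontrivial clopen(s) exist: e.g. {L, M, N}. So (X, τ) is disconnected.
Compute connected components by grouping points that agree on all clopens:
  component: {K}
  component: {L}
  component: {M, N}


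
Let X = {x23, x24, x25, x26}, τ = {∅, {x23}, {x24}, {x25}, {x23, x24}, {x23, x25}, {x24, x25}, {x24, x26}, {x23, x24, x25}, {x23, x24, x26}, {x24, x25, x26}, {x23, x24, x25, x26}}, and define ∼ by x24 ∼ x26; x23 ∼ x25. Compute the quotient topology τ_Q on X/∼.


X/∼ = {[x23=x25], [x24=x26]}; |τ_Q| = 4.

Equivalence classes: [x23=x25], [x24=x26].
Quotient map π: X → X/∼ sends x23 ↦ [x23=x25], x24 ↦ [x24=x26], x25 ↦ [x23=x25], x26 ↦ [x24=x26].
For each subset V ⊆ X/∼, compute π^{-1}(V) ⊆ X and check whether π^{-1}(V) ∈ τ. V is open in τ_Q iff π^{-1}(V) ∈ τ.
  V = {}: π^{-1}(V) = ∅ ∈ τ ✓.
  V = {[x23=x25]}: π^{-1}(V) = {x23, x25} ∈ τ ✓.
  V = {[x24=x26]}: π^{-1}(V) = {x24, x26} ∈ τ ✓.
  V = {[x23=x25], [x24=x26]}: π^{-1}(V) = {x23, x24, x25, x26} ∈ τ ✓.
Open sets in the quotient: τ_Q = {{}, {[x23=x25]}, {[x24=x26]}, {[x23=x25], [x24=x26]}} (4 elements).


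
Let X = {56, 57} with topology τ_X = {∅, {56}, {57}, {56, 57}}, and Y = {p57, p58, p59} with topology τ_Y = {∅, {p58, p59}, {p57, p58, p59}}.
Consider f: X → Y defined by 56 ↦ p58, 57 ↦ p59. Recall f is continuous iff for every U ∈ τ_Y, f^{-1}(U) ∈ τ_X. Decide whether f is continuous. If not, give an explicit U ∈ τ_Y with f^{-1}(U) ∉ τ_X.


f IS continuous.

Compute f^{-1}(U) for each U ∈ τ_Y:
  U = ∅: f^{-1}(U) = ∅ ∈ τ_X ✓.
  U = {p58, p59}: f^{-1}(U) = {56, 57} ∈ τ_X ✓.
  U = {p57, p58, p59}: f^{-1}(U) = {56, 57} ∈ τ_X ✓.
Every preimage lies in τ_X, so f IS continuous.


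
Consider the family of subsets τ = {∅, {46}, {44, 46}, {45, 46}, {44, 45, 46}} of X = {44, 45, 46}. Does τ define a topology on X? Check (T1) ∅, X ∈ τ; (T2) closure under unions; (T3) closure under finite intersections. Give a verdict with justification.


τ IS a topology on X.

Axiom (T1): ∅ ∈ τ? Yes; X ∈ τ? Yes.
Axiom (T2/T3): check pairwise unions and intersections of members of τ.
All pairwise intersections and unions checked — each lies in τ. Therefore τ satisfies (T1), (T2), (T3): it IS a topology on X.


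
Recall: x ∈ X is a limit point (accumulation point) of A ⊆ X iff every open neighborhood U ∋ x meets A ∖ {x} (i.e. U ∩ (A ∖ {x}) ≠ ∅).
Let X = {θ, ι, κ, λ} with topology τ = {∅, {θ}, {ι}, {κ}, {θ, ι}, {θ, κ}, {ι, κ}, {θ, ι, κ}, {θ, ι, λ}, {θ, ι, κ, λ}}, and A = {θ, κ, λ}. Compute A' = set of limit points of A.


A' = {λ}

For each x ∈ X, list the open sets U ∈ τ with x ∈ U, then check whether U ∩ (A ∖ {x}) ≠ ∅ for every such U.
  x = θ: open {θ} ∋ x has {θ} ∩ (A ∖ {θ}) = ∅, so x is NOT a limit point.
  x = ι: open {ι} ∋ x has {ι} ∩ (A ∖ {ι}) = ∅, so x is NOT a limit point.
  x = κ: open {κ} ∋ x has {κ} ∩ (A ∖ {κ}) = ∅, so x is NOT a limit point.
  x = λ: opens ∋ x are {θ, ι, λ}, {θ, ι, κ, λ}; each meets A ∖ {λ}, so x IS a limit point.
Collecting: A' = {λ}.


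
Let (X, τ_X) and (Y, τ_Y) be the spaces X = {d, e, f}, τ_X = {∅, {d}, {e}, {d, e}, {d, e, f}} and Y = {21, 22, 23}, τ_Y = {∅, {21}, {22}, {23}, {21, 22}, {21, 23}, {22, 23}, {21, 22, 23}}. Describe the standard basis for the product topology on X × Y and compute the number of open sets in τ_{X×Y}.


Basis B = {∅ × ∅, {d} × {21}, {d} × {22}, {d} × {23}, {e} × {21}, {e} × {22}, {e} × {23}, {d} × {21, 22}, {d} × {21, 23}, {d, e} × {21}, {d} × {22, 23}, {d, e} × {22}, {d, e} × {23}, {e} × {21, 22}, {e} × {21, 23}, {e} × {22, 23}, {d} × {21, 22, 23}, {d, e, f} × {21}, {d, e, f} × {22}, {d, e, f} × {23}, {e} × {21, 22, 23}, {d, e} × {21, 22}, {d, e} × {21, 23}, {d, e} × {22, 23}, {d, e} × {21, 22, 23}, {d, e, f} × {21, 22}, {d, e, f} × {21, 23}, {d, e, f} × {22, 23}, {d, e, f} × {21, 22, 23}}; |τ_{X×Y}| = 125.

Enumerate products U × V with U ∈ τ_X, V ∈ τ_Y (deduplicated):
  ∅ × ∅ = {} (∅)
  {d} × {21} = {(d,21)}
  {d} × {22} = {(d,22)}
  {d} × {23} = {(d,23)}
  {e} × {21} = {(e,21)}
  {e} × {22} = {(e,22)}
  {e} × {23} = {(e,23)}
  {d} × {21, 22} = {(d,21), (d,22)}
  {d} × {21, 23} = {(d,21), (d,23)}
  {d, e} × {21} = {(d,21), (e,21)}
  {d} × {22, 23} = {(d,22), (d,23)}
  {d, e} × {22} = {(d,22), (e,22)}
  {d, e} × {23} = {(d,23), (e,23)}
  {e} × {21, 22} = {(e,21), (e,22)}
  {e} × {21, 23} = {(e,21), (e,23)}
  {e} × {22, 23} = {(e,22), (e,23)}
  {d} × {21, 22, 23} = {(d,21), (d,22), (d,23)}
  {d, e, f} × {21} = {(d,21), (e,21), (f,21)}
  {d, e, f} × {22} = {(d,22), (e,22), (f,22)}
  {d, e, f} × {23} = {(d,23), (e,23), (f,23)}
  {e} × {21, 22, 23} = {(e,21), (e,22), (e,23)}
  {d, e} × {21, 22} = {(d,21), (d,22), (e,21), (e,22)}
  {d, e} × {21, 23} = {(d,21), (d,23), (e,21), (e,23)}
  {d, e} × {22, 23} = {(d,22), (d,23), (e,22), (e,23)}
  {d, e} × {21, 22, 23} = {(d,21), (d,22), (d,23), (e,21), (e,22), (e,23)}
  {d, e, f} × {21, 22} = {(d,21), (d,22), (e,21), (e,22), (f,21), (f,22)}
  {d, e, f} × {21, 23} = {(d,21), (d,23), (e,21), (e,23), (f,21), (f,23)}
  {d, e, f} × {22, 23} = {(d,22), (d,23), (e,22), (e,23), (f,22), (f,23)}
  {d, e, f} × {21, 22, 23} = {(d,21), (d,22), (d,23), (e,21), (e,22), (e,23), (f,21), (f,22), (f,23)}
These 29 distinct sets form the basis B.
Close under arbitrary unions to get τ_{X×Y}; counting gives |τ_{X×Y}| = 125.


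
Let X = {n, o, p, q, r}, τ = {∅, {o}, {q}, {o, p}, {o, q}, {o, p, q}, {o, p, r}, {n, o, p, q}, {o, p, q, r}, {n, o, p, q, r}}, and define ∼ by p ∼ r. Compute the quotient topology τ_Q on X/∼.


X/∼ = {[n], [o], [p=r], [q]}; |τ_Q| = 7.

Equivalence classes: [n], [o], [p=r], [q].
Quotient map π: X → X/∼ sends n ↦ [n], o ↦ [o], p ↦ [p=r], q ↦ [q], r ↦ [p=r].
For each subset V ⊆ X/∼, compute π^{-1}(V) ⊆ X and check whether π^{-1}(V) ∈ τ. V is open in τ_Q iff π^{-1}(V) ∈ τ.
  V = {}: π^{-1}(V) = ∅ ∈ τ ✓.
  V = {[n]}: π^{-1}(V) = {n} ∉ τ ✗.
  V = {[o]}: π^{-1}(V) = {o} ∈ τ ✓.
  V = {[n], [o]}: π^{-1}(V) = {n, o} ∉ τ ✗.
  V = {[p=r]}: π^{-1}(V) = {p, r} ∉ τ ✗.
  V = {[n], [p=r]}: π^{-1}(V) = {n, p, r} ∉ τ ✗.
  V = {[o], [p=r]}: π^{-1}(V) = {o, p, r} ∈ τ ✓.
  V = {[n], [o], [p=r]}: π^{-1}(V) = {n, o, p, r} ∉ τ ✗.
  V = {[q]}: π^{-1}(V) = {q} ∈ τ ✓.
  V = {[n], [q]}: π^{-1}(V) = {n, q} ∉ τ ✗.
  V = {[o], [q]}: π^{-1}(V) = {o, q} ∈ τ ✓.
  V = {[n], [o], [q]}: π^{-1}(V) = {n, o, q} ∉ τ ✗.
  V = {[p=r], [q]}: π^{-1}(V) = {p, q, r} ∉ τ ✗.
  V = {[n], [p=r], [q]}: π^{-1}(V) = {n, p, q, r} ∉ τ ✗.
  V = {[o], [p=r], [q]}: π^{-1}(V) = {o, p, q, r} ∈ τ ✓.
  V = {[n], [o], [p=r], [q]}: π^{-1}(V) = {n, o, p, q, r} ∈ τ ✓.
Open sets in the quotient: τ_Q = {{}, {[o]}, {[o], [p=r]}, {[q]}, {[o], [q]}, {[o], [p=r], [q]}, {[n], [o], [p=r], [q]}} (7 elements).


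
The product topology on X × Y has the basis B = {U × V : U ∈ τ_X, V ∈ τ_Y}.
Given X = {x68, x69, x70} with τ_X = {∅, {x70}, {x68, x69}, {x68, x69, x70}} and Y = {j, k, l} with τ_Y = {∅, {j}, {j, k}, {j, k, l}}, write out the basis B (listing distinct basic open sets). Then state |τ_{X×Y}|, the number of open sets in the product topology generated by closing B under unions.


Basis B = {∅ × ∅, {x70} × {j}, {x68, x69} × {j}, {x70} × {j, k}, {x68, x69, x70} × {j}, {x70} × {j, k, l}, {x68, x69} × {j, k}, {x68, x69} × {j, k, l}, {x68, x69, x70} × {j, k}, {x68, x69, x70} × {j, k, l}}; |τ_{X×Y}| = 16.

Enumerate products U × V with U ∈ τ_X, V ∈ τ_Y (deduplicated):
  ∅ × ∅ = {} (∅)
  {x70} × {j} = {(x70,j)}
  {x68, x69} × {j} = {(x68,j), (x69,j)}
  {x70} × {j, k} = {(x70,j), (x70,k)}
  {x68, x69, x70} × {j} = {(x68,j), (x69,j), (x70,j)}
  {x70} × {j, k, l} = {(x70,j), (x70,k), (x70,l)}
  {x68, x69} × {j, k} = {(x68,j), (x68,k), (x69,j), (x69,k)}
  {x68, x69} × {j, k, l} = {(x68,j), (x68,k), (x68,l), (x69,j), (x69,k), (x69,l)}
  {x68, x69, x70} × {j, k} = {(x68,j), (x68,k), (x69,j), (x69,k), (x70,j), (x70,k)}
  {x68, x69, x70} × {j, k, l} = {(x68,j), (x68,k), (x68,l), (x69,j), (x69,k), (x69,l), (x70,j), (x70,k), (x70,l)}
These 10 distinct sets form the basis B.
Close under arbitrary unions to get τ_{X×Y}; counting gives |τ_{X×Y}| = 16.


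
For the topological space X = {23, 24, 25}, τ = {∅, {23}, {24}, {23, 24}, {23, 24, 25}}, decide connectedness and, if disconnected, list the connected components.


(X, τ) is connected.

Find clopen sets (U ∈ τ with X ∖ U ∈ τ):
  U = ∅, X ∖ U = {23, 24, 25} — both open, so U is clopen.
  U = {23, 24, 25}, X ∖ U = ∅ — both open, so U is clopen.
Only trivial clopens (∅ and X) exist, so (X, τ) is connected.
Compute connected components by grouping points that agree on all clopens:
  component: {23, 24, 25}


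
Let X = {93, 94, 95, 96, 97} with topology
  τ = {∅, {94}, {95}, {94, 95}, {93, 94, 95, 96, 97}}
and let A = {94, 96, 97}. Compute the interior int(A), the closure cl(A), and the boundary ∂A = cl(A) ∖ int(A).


int(A) = {94}, cl(A) = {93, 94, 96, 97}, ∂A = {93, 96, 97}.

Closed sets in (X, τ) are complements of opens:
  closed(X, τ) = {∅, {93, 96, 97}, {93, 94, 96, 97}, {93, 95, 96, 97}, {93, 94, 95, 96, 97}}.
int(A) = ⋃ {U ∈ τ : U ⊆ A}. Opens contained in A: ∅, {94}.
Taking the union of these: int(A) = {94}.
cl(A) = ⋂ {C closed : A ⊆ C}. Closed sets containing A: {93, 94, 96, 97}, {93, 94, 95, 96, 97}.
Intersecting these: cl(A) = {93, 94, 96, 97}.
∂A = cl(A) ∖ int(A) = {93, 94, 96, 97} ∖ {94} = {93, 96, 97}.


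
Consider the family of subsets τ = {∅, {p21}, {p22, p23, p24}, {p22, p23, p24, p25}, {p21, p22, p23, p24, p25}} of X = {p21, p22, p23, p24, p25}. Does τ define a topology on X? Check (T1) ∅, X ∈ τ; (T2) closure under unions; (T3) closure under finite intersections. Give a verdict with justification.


τ is NOT a topology on X.

Axiom (T1): ∅ ∈ τ? Yes; X ∈ τ? Yes.
Axiom (T2/T3): check pairwise unions and intersections of members of τ.
Counterexample for (T2): {p21} ∪ {p22, p23, p24} = {p21, p22, p23, p24} ∉ τ. Therefore τ is NOT a topology.


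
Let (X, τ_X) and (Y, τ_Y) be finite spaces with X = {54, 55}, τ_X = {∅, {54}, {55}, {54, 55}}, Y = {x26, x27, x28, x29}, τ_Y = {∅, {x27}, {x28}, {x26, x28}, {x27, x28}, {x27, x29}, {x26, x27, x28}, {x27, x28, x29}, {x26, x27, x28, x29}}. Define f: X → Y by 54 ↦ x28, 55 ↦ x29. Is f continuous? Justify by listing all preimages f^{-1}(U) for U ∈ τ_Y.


f IS continuous.

Compute f^{-1}(U) for each U ∈ τ_Y:
  U = ∅: f^{-1}(U) = ∅ ∈ τ_X ✓.
  U = {x27}: f^{-1}(U) = ∅ ∈ τ_X ✓.
  U = {x28}: f^{-1}(U) = {54} ∈ τ_X ✓.
  U = {x26, x28}: f^{-1}(U) = {54} ∈ τ_X ✓.
  U = {x27, x28}: f^{-1}(U) = {54} ∈ τ_X ✓.
  U = {x27, x29}: f^{-1}(U) = {55} ∈ τ_X ✓.
  U = {x26, x27, x28}: f^{-1}(U) = {54} ∈ τ_X ✓.
  U = {x27, x28, x29}: f^{-1}(U) = {54, 55} ∈ τ_X ✓.
  U = {x26, x27, x28, x29}: f^{-1}(U) = {54, 55} ∈ τ_X ✓.
Every preimage lies in τ_X, so f IS continuous.
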